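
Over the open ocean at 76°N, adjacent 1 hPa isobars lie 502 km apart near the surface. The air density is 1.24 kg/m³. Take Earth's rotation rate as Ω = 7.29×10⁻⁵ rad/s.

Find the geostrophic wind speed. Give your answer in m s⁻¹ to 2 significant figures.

Coriolis parameter at 76°N:
f = 2Ω sin φ = 2 × 7.29×10⁻⁵ × sin 76° = 1.41×10⁻⁴ s⁻¹
Pressure gradient: |∂P/∂n| = 100 Pa / 502000 m = 1.99×10⁻⁴ Pa/m
Geostrophic balance (pressure-gradient force = Coriolis force):
V_g = (1/(fρ)) |∂P/∂n| = 1.99×10⁻⁴ / (1.41×10⁻⁴ × 1.24) = 1.14 m/s

1.1 m s⁻¹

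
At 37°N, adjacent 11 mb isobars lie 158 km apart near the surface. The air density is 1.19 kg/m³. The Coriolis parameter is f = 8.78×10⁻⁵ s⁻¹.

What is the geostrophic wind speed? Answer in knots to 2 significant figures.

130 knots

Pressure gradient: |∂P/∂n| = 1100 Pa / 158000 m = 6.96×10⁻³ Pa/m
Geostrophic balance (pressure-gradient force = Coriolis force):
V_g = (1/(fρ)) |∂P/∂n| = 6.96×10⁻³ / (8.78×10⁻⁵ × 1.19) = 66.6 m/s
Converting: 66.6 m/s × 1.944 = 130 knots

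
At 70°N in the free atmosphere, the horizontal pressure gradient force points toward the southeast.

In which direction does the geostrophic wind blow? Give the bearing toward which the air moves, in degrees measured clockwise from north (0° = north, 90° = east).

The pressure-gradient force points toward the southeast (bearing 135°).
Geostrophic balance: in the Northern Hemisphere the Coriolis force deflects motion to the right, so the geostrophic wind blows 90° to the right of the pressure-gradient force (low pressure on the left).
Rotating 135° by 90° clockwise gives 225° — the wind blows toward the southwest.

225°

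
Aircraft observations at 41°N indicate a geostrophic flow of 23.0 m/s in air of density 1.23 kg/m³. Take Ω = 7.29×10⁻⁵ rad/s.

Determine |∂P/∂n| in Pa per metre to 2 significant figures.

Coriolis parameter at 41°N:
f = 2Ω sin φ = 2 × 7.29×10⁻⁵ × sin 41° = 9.57×10⁻⁵ s⁻¹
Geostrophic balance rearranged: |∂P/∂n| = f ρ V_g
|∂P/∂n| = 9.57×10⁻⁵ × 1.23 × 23.0 = 2.71×10⁻³ Pa/m

2.7×10⁻³ Pa/m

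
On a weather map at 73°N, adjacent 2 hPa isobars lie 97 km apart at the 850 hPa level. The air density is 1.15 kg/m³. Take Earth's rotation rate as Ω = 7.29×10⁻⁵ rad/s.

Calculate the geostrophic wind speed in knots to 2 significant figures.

25 knots

Coriolis parameter at 73°N:
f = 2Ω sin φ = 2 × 7.29×10⁻⁵ × sin 73° = 1.39×10⁻⁴ s⁻¹
Pressure gradient: |∂P/∂n| = 200 Pa / 97000 m = 2.06×10⁻³ Pa/m
Geostrophic balance (pressure-gradient force = Coriolis force):
V_g = (1/(fρ)) |∂P/∂n| = 2.06×10⁻³ / (1.39×10⁻⁴ × 1.15) = 12.9 m/s
Converting: 12.9 m/s × 1.944 = 25 knots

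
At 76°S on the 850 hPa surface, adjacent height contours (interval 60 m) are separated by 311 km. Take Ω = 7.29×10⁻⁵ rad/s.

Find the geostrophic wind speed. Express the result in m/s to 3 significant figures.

Coriolis parameter at 76°S:
f = 2Ω sin φ = 2 × 7.29×10⁻⁵ × sin 76° = 1.41×10⁻⁴ s⁻¹
Height gradient: |∂Z/∂n| = 60 m / 311000 m = 1.93×10⁻⁴
On a pressure surface, geostrophic balance gives V_g = (g/f)|∂Z/∂n|:
V_g = 9.81 × 1.93×10⁻⁴ / 1.41×10⁻⁴ = 13.4 m/s

13.4 m/s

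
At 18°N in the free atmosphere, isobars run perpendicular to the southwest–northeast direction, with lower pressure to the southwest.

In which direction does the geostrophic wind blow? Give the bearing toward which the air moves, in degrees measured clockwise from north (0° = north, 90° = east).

315°

The pressure-gradient force points toward the southwest (bearing 225°).
Geostrophic balance: in the Northern Hemisphere the Coriolis force deflects motion to the right, so the geostrophic wind blows 90° to the right of the pressure-gradient force (low pressure on the left).
Rotating 225° by 90° clockwise gives 315° — the wind blows toward the northwest.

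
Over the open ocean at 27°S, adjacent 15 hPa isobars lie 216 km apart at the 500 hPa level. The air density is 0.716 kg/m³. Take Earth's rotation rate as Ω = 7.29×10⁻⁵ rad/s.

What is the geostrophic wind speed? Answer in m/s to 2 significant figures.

Coriolis parameter at 27°S:
f = 2Ω sin φ = 2 × 7.29×10⁻⁵ × sin 27° = 6.62×10⁻⁵ s⁻¹
Pressure gradient: |∂P/∂n| = 1500 Pa / 216000 m = 6.94×10⁻³ Pa/m
Geostrophic balance (pressure-gradient force = Coriolis force):
V_g = (1/(fρ)) |∂P/∂n| = 6.94×10⁻³ / (6.62×10⁻⁵ × 0.716) = 147 m/s

150 m/s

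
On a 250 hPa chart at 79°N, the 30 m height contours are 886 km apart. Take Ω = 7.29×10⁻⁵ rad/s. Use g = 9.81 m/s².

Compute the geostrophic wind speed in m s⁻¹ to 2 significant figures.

2.3 m s⁻¹

Coriolis parameter at 79°N:
f = 2Ω sin φ = 2 × 7.29×10⁻⁵ × sin 79° = 1.43×10⁻⁴ s⁻¹
Height gradient: |∂Z/∂n| = 30 m / 886000 m = 3.39×10⁻⁵
On a pressure surface, geostrophic balance gives V_g = (g/f)|∂Z/∂n|:
V_g = 9.81 × 3.39×10⁻⁵ / 1.43×10⁻⁴ = 2.32 m/s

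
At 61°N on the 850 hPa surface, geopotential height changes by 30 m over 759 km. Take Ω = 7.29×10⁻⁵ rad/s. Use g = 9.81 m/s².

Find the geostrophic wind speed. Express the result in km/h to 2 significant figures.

11 km/h

Coriolis parameter at 61°N:
f = 2Ω sin φ = 2 × 7.29×10⁻⁵ × sin 61° = 1.28×10⁻⁴ s⁻¹
Height gradient: |∂Z/∂n| = 30 m / 759000 m = 3.95×10⁻⁵
On a pressure surface, geostrophic balance gives V_g = (g/f)|∂Z/∂n|:
V_g = 9.81 × 3.95×10⁻⁵ / 1.28×10⁻⁴ = 3.04 m/s
Converting: 3.04 m/s × 3.6 = 11 km/h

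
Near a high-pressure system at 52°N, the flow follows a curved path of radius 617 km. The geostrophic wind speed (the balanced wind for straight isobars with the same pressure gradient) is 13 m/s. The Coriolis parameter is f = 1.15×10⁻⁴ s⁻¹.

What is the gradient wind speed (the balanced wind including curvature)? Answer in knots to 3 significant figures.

Around a high, pressure-gradient force acts outward with centrifugal, so Coriolis balances both:
fV = (1/ρ)|∂P/∂n| + V²/R  →  V² − fR·V + fR·V_g = 0
With fR = 1.15×10⁻⁴ × 617×10³ m = 71.0 m/s:
V = [fR − √((fR)² − 4 fR V_g)]/2 = [71.0 − √(71.0² − 4×71.0×13)]/2 = 17.1 m/s
Supergeostrophic (V > V_g = 13 m/s), as expected around a high.
Converting: 17.1 m/s × 1.944 = 33.3 knots

33.3 knots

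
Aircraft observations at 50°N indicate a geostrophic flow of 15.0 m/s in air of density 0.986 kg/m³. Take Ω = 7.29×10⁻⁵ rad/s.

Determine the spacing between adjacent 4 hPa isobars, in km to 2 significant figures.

Coriolis parameter at 50°N:
f = 2Ω sin φ = 2 × 7.29×10⁻⁵ × sin 50° = 1.12×10⁻⁴ s⁻¹
Geostrophic balance rearranged: |∂P/∂n| = f ρ V_g
|∂P/∂n| = 1.12×10⁻⁴ × 0.986 × 15.0 = 1.65×10⁻³ Pa/m
Isobar spacing: Δn = ΔP/|∂P/∂n| = 400 Pa / 1.65×10⁻³ Pa/m = 242148 m ≈ 240 km

240 km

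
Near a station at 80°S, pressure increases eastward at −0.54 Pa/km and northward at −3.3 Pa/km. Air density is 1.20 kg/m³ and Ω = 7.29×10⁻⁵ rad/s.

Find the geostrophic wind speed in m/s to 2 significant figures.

19 m/s

Coriolis parameter at 80°S:
f = 2Ω sin φ = 2 × 7.29×10⁻⁵ × sin 80° = 1.44×10⁻⁴ s⁻¹
In the Southern Hemisphere f is negative: f = −1.44×10⁻⁴ s⁻¹.
Component geostrophic relations (x east, y north):
u_g = −(1/(fρ)) ∂P/∂y,  v_g = (1/(fρ)) ∂P/∂x
u_g = −(−3.3×10⁻³)/(−1.44×10⁻⁴ × 1.20) = −19.2 m/s;  v_g = (−0.54×10⁻³)/(−1.44×10⁻⁴ × 1.20) = 3.13 m/s
|V_g| = √(u_g² + v_g²) = 19.4 m/s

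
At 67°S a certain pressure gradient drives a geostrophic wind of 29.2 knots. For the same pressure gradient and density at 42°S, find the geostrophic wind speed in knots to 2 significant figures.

With the same pressure gradient and density, V_g ∝ 1/f ∝ 1/sin φ.
V₂ = V₁ · sin φ₁ / sin φ₂ = 29.2 × sin 67° / sin 42°
V₂ = 29.2 × 0.9205/0.6691 = 40 knots

40 knots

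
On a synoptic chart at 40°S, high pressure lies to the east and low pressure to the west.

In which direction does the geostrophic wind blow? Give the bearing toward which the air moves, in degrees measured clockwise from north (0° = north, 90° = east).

180°

The pressure-gradient force points toward the west (bearing 270°).
Geostrophic balance: in the Southern Hemisphere the Coriolis force deflects motion to the left, so the geostrophic wind blows 90° to the left of the pressure-gradient force (low pressure on the right).
Rotating 270° by 90° counterclockwise gives 180° — the wind blows toward the south.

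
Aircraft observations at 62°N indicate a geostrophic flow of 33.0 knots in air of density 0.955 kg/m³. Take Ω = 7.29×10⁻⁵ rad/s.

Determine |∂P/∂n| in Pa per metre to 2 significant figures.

Coriolis parameter at 62°N:
f = 2Ω sin φ = 2 × 7.29×10⁻⁵ × sin 62° = 1.29×10⁻⁴ s⁻¹
Wind speed in SI: 33.0 knots = 17.0 m/s
Geostrophic balance rearranged: |∂P/∂n| = f ρ V_g
|∂P/∂n| = 1.29×10⁻⁴ × 0.955 × 17.0 = 2.09×10⁻³ Pa/m

2.1×10⁻³ Pa/m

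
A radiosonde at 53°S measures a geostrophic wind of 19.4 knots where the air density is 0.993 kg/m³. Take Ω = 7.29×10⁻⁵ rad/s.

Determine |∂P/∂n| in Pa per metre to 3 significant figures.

Coriolis parameter at 53°S:
f = 2Ω sin φ = 2 × 7.29×10⁻⁵ × sin 53° = 1.16×10⁻⁴ s⁻¹
Wind speed in SI: 19.4 knots = 9.98 m/s
Geostrophic balance rearranged: |∂P/∂n| = f ρ V_g
|∂P/∂n| = 1.16×10⁻⁴ × 0.993 × 9.98 = 1.15×10⁻³ Pa/m

1.15×10⁻³ Pa/m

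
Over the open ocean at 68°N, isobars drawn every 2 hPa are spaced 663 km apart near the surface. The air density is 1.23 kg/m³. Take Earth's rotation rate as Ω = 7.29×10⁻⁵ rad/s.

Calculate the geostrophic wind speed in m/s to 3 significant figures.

1.81 m/s

Coriolis parameter at 68°N:
f = 2Ω sin φ = 2 × 7.29×10⁻⁵ × sin 68° = 1.35×10⁻⁴ s⁻¹
Pressure gradient: |∂P/∂n| = 200 Pa / 663000 m = 3.02×10⁻⁴ Pa/m
Geostrophic balance (pressure-gradient force = Coriolis force):
V_g = (1/(fρ)) |∂P/∂n| = 3.02×10⁻⁴ / (1.35×10⁻⁴ × 1.23) = 1.81 m/s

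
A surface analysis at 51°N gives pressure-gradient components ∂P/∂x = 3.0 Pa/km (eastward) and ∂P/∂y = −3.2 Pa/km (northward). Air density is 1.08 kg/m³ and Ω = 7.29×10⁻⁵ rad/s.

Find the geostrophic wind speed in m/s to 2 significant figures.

Coriolis parameter at 51°N:
f = 2Ω sin φ = 2 × 7.29×10⁻⁵ × sin 51° = 1.13×10⁻⁴ s⁻¹
Component geostrophic relations (x east, y north):
u_g = −(1/(fρ)) ∂P/∂y,  v_g = (1/(fρ)) ∂P/∂x
u_g = −(−3.2×10⁻³)/(1.13×10⁻⁴ × 1.08) = 26.1 m/s;  v_g = (3.0×10⁻³)/(1.13×10⁻⁴ × 1.08) = 24.5 m/s
|V_g| = √(u_g² + v_g²) = 35.8 m/s

36 m/s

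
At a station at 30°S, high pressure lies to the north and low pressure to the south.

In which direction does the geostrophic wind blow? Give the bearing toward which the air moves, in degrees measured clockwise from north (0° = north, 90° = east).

090°

The pressure-gradient force points toward the south (bearing 180°).
Geostrophic balance: in the Southern Hemisphere the Coriolis force deflects motion to the left, so the geostrophic wind blows 90° to the left of the pressure-gradient force (low pressure on the right).
Rotating 180° by 90° counterclockwise gives 090° — the wind blows toward the east.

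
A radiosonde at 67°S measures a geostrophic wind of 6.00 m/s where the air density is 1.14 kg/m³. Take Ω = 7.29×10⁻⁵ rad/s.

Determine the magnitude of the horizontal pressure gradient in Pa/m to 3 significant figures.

9.18×10⁻⁴ Pa/m

Coriolis parameter at 67°S:
f = 2Ω sin φ = 2 × 7.29×10⁻⁵ × sin 67° = 1.34×10⁻⁴ s⁻¹
Geostrophic balance rearranged: |∂P/∂n| = f ρ V_g
|∂P/∂n| = 1.34×10⁻⁴ × 1.14 × 6.00 = 9.18×10⁻⁴ Pa/m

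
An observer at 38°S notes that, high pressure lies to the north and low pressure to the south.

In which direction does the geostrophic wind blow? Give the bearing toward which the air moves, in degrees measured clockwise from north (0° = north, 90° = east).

The pressure-gradient force points toward the south (bearing 180°).
Geostrophic balance: in the Southern Hemisphere the Coriolis force deflects motion to the left, so the geostrophic wind blows 90° to the left of the pressure-gradient force (low pressure on the right).
Rotating 180° by 90° counterclockwise gives 090° — the wind blows toward the east.

090°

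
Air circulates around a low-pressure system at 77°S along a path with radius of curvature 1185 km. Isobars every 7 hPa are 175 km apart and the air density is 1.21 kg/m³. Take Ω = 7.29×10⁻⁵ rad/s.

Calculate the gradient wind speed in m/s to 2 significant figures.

21 m/s

Coriolis parameter at 77°S:
f = 2Ω sin φ = 2 × 7.29×10⁻⁵ × sin 77° = 1.42×10⁻⁴ s⁻¹
Pressure gradient: |∂P/∂n| = 700 Pa / 175000 m = 4.00×10⁻³ Pa/m
Geostrophic speed: V_g = |∂P/∂n|/(fρ) = 4.00×10⁻³/(1.42×10⁻⁴ × 1.21) = 23.3 m/s
Around a low, centrifugal force acts outward with Coriolis, so pressure-gradient force balances both:
(1/ρ)|∂P/∂n| = fV + V²/R  →  V² + fR·V − fR·V_g = 0
With fR = 1.42×10⁻⁴ × 1185×10³ m = 168 m/s:
V = [−fR + √((fR)² + 4 fR V_g)]/2 = [−168 + √(168² + 4×168×23.3)]/2 = 20.7 m/s
Subgeostrophic (V < V_g = 23.3 m/s), as expected around a low.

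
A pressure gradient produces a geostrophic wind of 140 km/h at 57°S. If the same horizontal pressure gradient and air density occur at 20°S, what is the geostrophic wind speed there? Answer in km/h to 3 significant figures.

With the same pressure gradient and density, V_g ∝ 1/f ∝ 1/sin φ.
V₂ = V₁ · sin φ₁ / sin φ₂ = 140 × sin 57° / sin 20°
V₂ = 140 × 0.8387/0.3420 = 343 km/h

343 km/h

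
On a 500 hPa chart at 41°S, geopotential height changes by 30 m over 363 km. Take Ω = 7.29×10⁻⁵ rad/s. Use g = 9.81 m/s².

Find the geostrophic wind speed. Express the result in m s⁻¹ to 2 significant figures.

8.5 m s⁻¹

Coriolis parameter at 41°S:
f = 2Ω sin φ = 2 × 7.29×10⁻⁵ × sin 41° = 9.57×10⁻⁵ s⁻¹
Height gradient: |∂Z/∂n| = 30 m / 363000 m = 8.26×10⁻⁵
On a pressure surface, geostrophic balance gives V_g = (g/f)|∂Z/∂n|:
V_g = 9.81 × 8.26×10⁻⁵ / 9.57×10⁻⁵ = 8.48 m/s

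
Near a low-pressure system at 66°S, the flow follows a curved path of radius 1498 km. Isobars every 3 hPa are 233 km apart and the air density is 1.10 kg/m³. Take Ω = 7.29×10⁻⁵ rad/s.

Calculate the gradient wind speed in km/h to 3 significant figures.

Coriolis parameter at 66°S:
f = 2Ω sin φ = 2 × 7.29×10⁻⁵ × sin 66° = 1.33×10⁻⁴ s⁻¹
Pressure gradient: |∂P/∂n| = 300 Pa / 233000 m = 1.29×10⁻³ Pa/m
Geostrophic speed: V_g = |∂P/∂n|/(fρ) = 1.29×10⁻³/(1.33×10⁻⁴ × 1.10) = 8.79 m/s
Around a low, centrifugal force acts outward with Coriolis, so pressure-gradient force balances both:
(1/ρ)|∂P/∂n| = fV + V²/R  →  V² + fR·V − fR·V_g = 0
With fR = 1.33×10⁻⁴ × 1498×10³ m = 200 m/s:
V = [−fR + √((fR)² + 4 fR V_g)]/2 = [−200 + √(200² + 4×200×8.79)]/2 = 8.43 m/s
Subgeostrophic (V < V_g = 8.79 m/s), as expected around a low.
Converting: 8.43 m/s × 3.6 = 30.4 km/h

30.4 km/h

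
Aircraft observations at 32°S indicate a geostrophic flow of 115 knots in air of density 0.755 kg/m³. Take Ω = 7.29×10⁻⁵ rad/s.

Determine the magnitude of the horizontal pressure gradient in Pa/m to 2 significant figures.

3.5×10⁻³ Pa/m

Coriolis parameter at 32°S:
f = 2Ω sin φ = 2 × 7.29×10⁻⁵ × sin 32° = 7.73×10⁻⁵ s⁻¹
Wind speed in SI: 115 knots = 59.2 m/s
Geostrophic balance rearranged: |∂P/∂n| = f ρ V_g
|∂P/∂n| = 7.73×10⁻⁵ × 0.755 × 59.2 = 3.45×10⁻³ Pa/m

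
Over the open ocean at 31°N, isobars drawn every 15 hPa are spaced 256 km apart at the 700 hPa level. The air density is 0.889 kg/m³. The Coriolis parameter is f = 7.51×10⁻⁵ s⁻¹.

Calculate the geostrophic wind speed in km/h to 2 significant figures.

320 km/h

Pressure gradient: |∂P/∂n| = 1500 Pa / 256000 m = 5.86×10⁻³ Pa/m
Geostrophic balance (pressure-gradient force = Coriolis force):
V_g = (1/(fρ)) |∂P/∂n| = 5.86×10⁻³ / (7.51×10⁻⁵ × 0.889) = 87.8 m/s
Converting: 87.8 m/s × 3.6 = 320 km/h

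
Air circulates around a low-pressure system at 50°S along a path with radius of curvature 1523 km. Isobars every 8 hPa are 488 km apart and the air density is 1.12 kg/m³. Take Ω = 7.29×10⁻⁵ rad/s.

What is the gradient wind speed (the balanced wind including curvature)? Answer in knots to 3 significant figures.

Coriolis parameter at 50°S:
f = 2Ω sin φ = 2 × 7.29×10⁻⁵ × sin 50° = 1.12×10⁻⁴ s⁻¹
Pressure gradient: |∂P/∂n| = 800 Pa / 488000 m = 1.64×10⁻³ Pa/m
Geostrophic speed: V_g = |∂P/∂n|/(fρ) = 1.64×10⁻³/(1.12×10⁻⁴ × 1.12) = 13.1 m/s
Around a low, centrifugal force acts outward with Coriolis, so pressure-gradient force balances both:
(1/ρ)|∂P/∂n| = fV + V²/R  →  V² + fR·V − fR·V_g = 0
With fR = 1.12×10⁻⁴ × 1523×10³ m = 170 m/s:
V = [−fR + √((fR)² + 4 fR V_g)]/2 = [−170 + √(170² + 4×170×13.1)]/2 = 12.2 m/s
Subgeostrophic (V < V_g = 13.1 m/s), as expected around a low.
Converting: 12.2 m/s × 1.944 = 23.8 knots

23.8 knots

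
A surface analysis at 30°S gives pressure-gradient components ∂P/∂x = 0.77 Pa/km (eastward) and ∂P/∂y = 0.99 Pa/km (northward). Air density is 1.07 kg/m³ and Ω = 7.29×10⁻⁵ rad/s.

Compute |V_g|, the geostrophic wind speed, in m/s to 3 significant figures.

Coriolis parameter at 30°S:
f = 2Ω sin φ = 2 × 7.29×10⁻⁵ × sin 30° = 7.29×10⁻⁵ s⁻¹
In the Southern Hemisphere f is negative: f = −7.29×10⁻⁵ s⁻¹.
Component geostrophic relations (x east, y north):
u_g = −(1/(fρ)) ∂P/∂y,  v_g = (1/(fρ)) ∂P/∂x
u_g = −(0.99×10⁻³)/(−7.29×10⁻⁵ × 1.07) = 12.7 m/s;  v_g = (0.77×10⁻³)/(−7.29×10⁻⁵ × 1.07) = −9.87 m/s
|V_g| = √(u_g² + v_g²) = 16.1 m/s

16.1 m/s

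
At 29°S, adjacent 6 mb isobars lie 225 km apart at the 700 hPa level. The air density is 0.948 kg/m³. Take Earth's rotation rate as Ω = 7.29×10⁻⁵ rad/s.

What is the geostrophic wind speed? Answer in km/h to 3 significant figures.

Coriolis parameter at 29°S:
f = 2Ω sin φ = 2 × 7.29×10⁻⁵ × sin 29° = 7.07×10⁻⁵ s⁻¹
Pressure gradient: |∂P/∂n| = 600 Pa / 225000 m = 2.67×10⁻³ Pa/m
Geostrophic balance (pressure-gradient force = Coriolis force):
V_g = (1/(fρ)) |∂P/∂n| = 2.67×10⁻³ / (7.07×10⁻⁵ × 0.948) = 39.8 m/s
Converting: 39.8 m/s × 3.6 = 143 km/h

143 km/h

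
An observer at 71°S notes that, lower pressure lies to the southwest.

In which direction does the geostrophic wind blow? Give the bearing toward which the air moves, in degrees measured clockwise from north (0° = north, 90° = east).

The pressure-gradient force points toward the southwest (bearing 225°).
Geostrophic balance: in the Southern Hemisphere the Coriolis force deflects motion to the left, so the geostrophic wind blows 90° to the left of the pressure-gradient force (low pressure on the right).
Rotating 225° by 90° counterclockwise gives 135° — the wind blows toward the southeast.

135°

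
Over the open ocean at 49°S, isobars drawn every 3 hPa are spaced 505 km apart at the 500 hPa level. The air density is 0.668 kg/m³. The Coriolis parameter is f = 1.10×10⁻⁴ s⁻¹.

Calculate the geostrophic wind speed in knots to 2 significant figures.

Pressure gradient: |∂P/∂n| = 300 Pa / 505000 m = 5.94×10⁻⁴ Pa/m
Geostrophic balance (pressure-gradient force = Coriolis force):
V_g = (1/(fρ)) |∂P/∂n| = 5.94×10⁻⁴ / (1.10×10⁻⁴ × 0.668) = 8.08 m/s
Converting: 8.08 m/s × 1.944 = 16 knots

16 knots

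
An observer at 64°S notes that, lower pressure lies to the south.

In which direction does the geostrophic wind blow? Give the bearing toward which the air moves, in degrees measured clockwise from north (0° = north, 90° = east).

The pressure-gradient force points toward the south (bearing 180°).
Geostrophic balance: in the Southern Hemisphere the Coriolis force deflects motion to the left, so the geostrophic wind blows 90° to the left of the pressure-gradient force (low pressure on the right).
Rotating 180° by 90° counterclockwise gives 090° — the wind blows toward the east.

090°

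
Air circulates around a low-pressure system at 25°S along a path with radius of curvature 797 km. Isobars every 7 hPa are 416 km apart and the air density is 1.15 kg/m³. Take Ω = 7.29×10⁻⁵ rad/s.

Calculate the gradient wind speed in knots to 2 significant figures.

34 knots

Coriolis parameter at 25°S:
f = 2Ω sin φ = 2 × 7.29×10⁻⁵ × sin 25° = 6.16×10⁻⁵ s⁻¹
Pressure gradient: |∂P/∂n| = 700 Pa / 416000 m = 1.68×10⁻³ Pa/m
Geostrophic speed: V_g = |∂P/∂n|/(fρ) = 1.68×10⁻³/(6.16×10⁻⁵ × 1.15) = 23.7 m/s
Around a low, centrifugal force acts outward with Coriolis, so pressure-gradient force balances both:
(1/ρ)|∂P/∂n| = fV + V²/R  →  V² + fR·V − fR·V_g = 0
With fR = 6.16×10⁻⁵ × 797×10³ m = 49.1 m/s:
V = [−fR + √((fR)² + 4 fR V_g)]/2 = [−49.1 + √(49.1² + 4×49.1×23.7)]/2 = 17.5 m/s
Subgeostrophic (V < V_g = 23.7 m/s), as expected around a low.
Converting: 17.5 m/s × 1.944 = 34 knots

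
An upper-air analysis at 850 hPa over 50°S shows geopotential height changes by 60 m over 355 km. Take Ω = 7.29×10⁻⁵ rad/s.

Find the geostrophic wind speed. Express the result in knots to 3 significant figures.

28.9 knots

Coriolis parameter at 50°S:
f = 2Ω sin φ = 2 × 7.29×10⁻⁵ × sin 50° = 1.12×10⁻⁴ s⁻¹
Height gradient: |∂Z/∂n| = 60 m / 355000 m = 1.69×10⁻⁴
On a pressure surface, geostrophic balance gives V_g = (g/f)|∂Z/∂n|:
V_g = 9.81 × 1.69×10⁻⁴ / 1.12×10⁻⁴ = 14.8 m/s
Converting: 14.8 m/s × 1.944 = 28.9 knots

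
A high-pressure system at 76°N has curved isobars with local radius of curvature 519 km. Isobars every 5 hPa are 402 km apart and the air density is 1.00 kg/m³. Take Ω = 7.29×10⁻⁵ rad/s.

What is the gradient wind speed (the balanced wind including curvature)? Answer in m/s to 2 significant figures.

10 m/s

Coriolis parameter at 76°N:
f = 2Ω sin φ = 2 × 7.29×10⁻⁵ × sin 76° = 1.41×10⁻⁴ s⁻¹
Pressure gradient: |∂P/∂n| = 500 Pa / 402000 m = 1.24×10⁻³ Pa/m
Geostrophic speed: V_g = |∂P/∂n|/(fρ) = 1.24×10⁻³/(1.41×10⁻⁴ × 1.00) = 8.79 m/s
Around a high, pressure-gradient force acts outward with centrifugal, so Coriolis balances both:
fV = (1/ρ)|∂P/∂n| + V²/R  →  V² − fR·V + fR·V_g = 0
With fR = 1.41×10⁻⁴ × 519×10³ m = 73.4 m/s:
V = [fR − √((fR)² − 4 fR V_g)]/2 = [73.4 − √(73.4² − 4×73.4×8.79)]/2 = 10.2 m/s
Supergeostrophic (V > V_g = 8.79 m/s), as expected around a high.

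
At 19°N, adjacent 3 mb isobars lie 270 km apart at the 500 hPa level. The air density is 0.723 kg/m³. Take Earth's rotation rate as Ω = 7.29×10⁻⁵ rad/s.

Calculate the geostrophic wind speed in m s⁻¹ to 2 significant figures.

Coriolis parameter at 19°N:
f = 2Ω sin φ = 2 × 7.29×10⁻⁵ × sin 19° = 4.75×10⁻⁵ s⁻¹
Pressure gradient: |∂P/∂n| = 300 Pa / 270000 m = 1.11×10⁻³ Pa/m
Geostrophic balance (pressure-gradient force = Coriolis force):
V_g = (1/(fρ)) |∂P/∂n| = 1.11×10⁻³ / (4.75×10⁻⁵ × 0.723) = 32.4 m/s

32 m s⁻¹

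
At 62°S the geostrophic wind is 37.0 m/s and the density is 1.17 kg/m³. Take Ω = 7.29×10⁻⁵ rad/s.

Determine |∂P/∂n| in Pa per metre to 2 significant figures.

5.6×10⁻³ Pa/m

Coriolis parameter at 62°S:
f = 2Ω sin φ = 2 × 7.29×10⁻⁵ × sin 62° = 1.29×10⁻⁴ s⁻¹
Geostrophic balance rearranged: |∂P/∂n| = f ρ V_g
|∂P/∂n| = 1.29×10⁻⁴ × 1.17 × 37.0 = 5.57×10⁻³ Pa/m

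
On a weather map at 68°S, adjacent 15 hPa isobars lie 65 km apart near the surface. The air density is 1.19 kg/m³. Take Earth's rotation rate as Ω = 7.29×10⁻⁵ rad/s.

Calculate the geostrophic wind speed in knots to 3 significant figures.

279 knots

Coriolis parameter at 68°S:
f = 2Ω sin φ = 2 × 7.29×10⁻⁵ × sin 68° = 1.35×10⁻⁴ s⁻¹
Pressure gradient: |∂P/∂n| = 1500 Pa / 65000 m = 2.31×10⁻² Pa/m
Geostrophic balance (pressure-gradient force = Coriolis force):
V_g = (1/(fρ)) |∂P/∂n| = 2.31×10⁻² / (1.35×10⁻⁴ × 1.19) = 143 m/s
Converting: 143 m/s × 1.944 = 279 knots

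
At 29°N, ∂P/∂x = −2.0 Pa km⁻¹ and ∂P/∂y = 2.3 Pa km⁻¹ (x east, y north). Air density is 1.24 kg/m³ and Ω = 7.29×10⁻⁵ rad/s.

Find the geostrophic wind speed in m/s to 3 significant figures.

Coriolis parameter at 29°N:
f = 2Ω sin φ = 2 × 7.29×10⁻⁵ × sin 29° = 7.07×10⁻⁵ s⁻¹
Component geostrophic relations (x east, y north):
u_g = −(1/(fρ)) ∂P/∂y,  v_g = (1/(fρ)) ∂P/∂x
u_g = −(2.3×10⁻³)/(7.07×10⁻⁵ × 1.24) = −26.2 m/s;  v_g = (−2.0×10⁻³)/(7.07×10⁻⁵ × 1.24) = −22.8 m/s
|V_g| = √(u_g² + v_g²) = 34.8 m/s

34.8 m/s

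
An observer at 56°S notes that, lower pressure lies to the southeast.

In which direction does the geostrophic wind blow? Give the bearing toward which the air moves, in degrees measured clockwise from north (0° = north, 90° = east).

The pressure-gradient force points toward the southeast (bearing 135°).
Geostrophic balance: in the Southern Hemisphere the Coriolis force deflects motion to the left, so the geostrophic wind blows 90° to the left of the pressure-gradient force (low pressure on the right).
Rotating 135° by 90° counterclockwise gives 045° — the wind blows toward the northeast.

045°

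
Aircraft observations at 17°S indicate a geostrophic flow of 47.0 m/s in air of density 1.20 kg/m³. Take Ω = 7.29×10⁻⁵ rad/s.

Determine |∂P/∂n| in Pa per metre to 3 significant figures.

Coriolis parameter at 17°S:
f = 2Ω sin φ = 2 × 7.29×10⁻⁵ × sin 17° = 4.26×10⁻⁵ s⁻¹
Geostrophic balance rearranged: |∂P/∂n| = f ρ V_g
|∂P/∂n| = 4.26×10⁻⁵ × 1.20 × 47.0 = 2.40×10⁻³ Pa/m

2.40×10⁻³ Pa/m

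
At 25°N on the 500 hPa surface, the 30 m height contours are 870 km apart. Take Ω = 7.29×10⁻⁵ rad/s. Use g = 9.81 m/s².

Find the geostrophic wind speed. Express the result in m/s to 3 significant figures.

Coriolis parameter at 25°N:
f = 2Ω sin φ = 2 × 7.29×10⁻⁵ × sin 25° = 6.16×10⁻⁵ s⁻¹
Height gradient: |∂Z/∂n| = 30 m / 870000 m = 3.45×10⁻⁵
On a pressure surface, geostrophic balance gives V_g = (g/f)|∂Z/∂n|:
V_g = 9.81 × 3.45×10⁻⁵ / 6.16×10⁻⁵ = 5.49 m/s

5.49 m/s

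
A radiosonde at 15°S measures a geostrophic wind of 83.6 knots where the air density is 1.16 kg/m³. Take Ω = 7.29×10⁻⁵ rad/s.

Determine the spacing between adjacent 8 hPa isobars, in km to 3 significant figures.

425 km

Coriolis parameter at 15°S:
f = 2Ω sin φ = 2 × 7.29×10⁻⁵ × sin 15° = 3.77×10⁻⁵ s⁻¹
Wind speed in SI: 83.6 knots = 43.0 m/s
Geostrophic balance rearranged: |∂P/∂n| = f ρ V_g
|∂P/∂n| = 3.77×10⁻⁵ × 1.16 × 43.0 = 1.88×10⁻³ Pa/m
Isobar spacing: Δn = ΔP/|∂P/∂n| = 800 Pa / 1.88×10⁻³ Pa/m = 424946 m ≈ 425 km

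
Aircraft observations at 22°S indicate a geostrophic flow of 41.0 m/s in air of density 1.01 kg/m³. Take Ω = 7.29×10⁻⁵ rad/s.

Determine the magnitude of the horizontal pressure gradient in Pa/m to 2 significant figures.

Coriolis parameter at 22°S:
f = 2Ω sin φ = 2 × 7.29×10⁻⁵ × sin 22° = 5.46×10⁻⁵ s⁻¹
Geostrophic balance rearranged: |∂P/∂n| = f ρ V_g
|∂P/∂n| = 5.46×10⁻⁵ × 1.01 × 41.0 = 2.26×10⁻³ Pa/m

2.3×10⁻³ Pa/m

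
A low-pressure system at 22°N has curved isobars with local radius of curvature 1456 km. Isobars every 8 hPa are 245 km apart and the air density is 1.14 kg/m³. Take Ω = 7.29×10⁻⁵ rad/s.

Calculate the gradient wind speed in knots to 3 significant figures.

Coriolis parameter at 22°N:
f = 2Ω sin φ = 2 × 7.29×10⁻⁵ × sin 22° = 5.46×10⁻⁵ s⁻¹
Pressure gradient: |∂P/∂n| = 800 Pa / 245000 m = 3.27×10⁻³ Pa/m
Geostrophic speed: V_g = |∂P/∂n|/(fρ) = 3.27×10⁻³/(5.46×10⁻⁵ × 1.14) = 52.4 m/s
Around a low, centrifugal force acts outward with Coriolis, so pressure-gradient force balances both:
(1/ρ)|∂P/∂n| = fV + V²/R  →  V² + fR·V − fR·V_g = 0
With fR = 5.46×10⁻⁵ × 1456×10³ m = 79.5 m/s:
V = [−fR + √((fR)² + 4 fR V_g)]/2 = [−79.5 + √(79.5² + 4×79.5×52.4)]/2 = 36.1 m/s
Subgeostrophic (V < V_g = 52.4 m/s), as expected around a low.
Converting: 36.1 m/s × 1.944 = 70.1 knots

70.1 knots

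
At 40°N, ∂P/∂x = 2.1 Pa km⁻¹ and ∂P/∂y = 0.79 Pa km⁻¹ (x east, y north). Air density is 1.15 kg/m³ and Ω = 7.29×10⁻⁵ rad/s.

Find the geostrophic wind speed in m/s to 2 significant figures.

Coriolis parameter at 40°N:
f = 2Ω sin φ = 2 × 7.29×10⁻⁵ × sin 40° = 9.37×10⁻⁵ s⁻¹
Component geostrophic relations (x east, y north):
u_g = −(1/(fρ)) ∂P/∂y,  v_g = (1/(fρ)) ∂P/∂x
u_g = −(0.79×10⁻³)/(9.37×10⁻⁵ × 1.15) = −7.33 m/s;  v_g = (2.1×10⁻³)/(9.37×10⁻⁵ × 1.15) = 19.5 m/s
|V_g| = √(u_g² + v_g²) = 20.8 m/s

21 m/s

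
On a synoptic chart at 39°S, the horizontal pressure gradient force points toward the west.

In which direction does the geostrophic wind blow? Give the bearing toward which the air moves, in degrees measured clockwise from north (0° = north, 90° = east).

180°

The pressure-gradient force points toward the west (bearing 270°).
Geostrophic balance: in the Southern Hemisphere the Coriolis force deflects motion to the left, so the geostrophic wind blows 90° to the left of the pressure-gradient force (low pressure on the right).
Rotating 270° by 90° counterclockwise gives 180° — the wind blows toward the south.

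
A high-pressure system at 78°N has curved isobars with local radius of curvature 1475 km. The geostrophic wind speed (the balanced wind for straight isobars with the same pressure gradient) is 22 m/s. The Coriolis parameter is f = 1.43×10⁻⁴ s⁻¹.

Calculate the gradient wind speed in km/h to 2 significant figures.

Around a high, pressure-gradient force acts outward with centrifugal, so Coriolis balances both:
fV = (1/ρ)|∂P/∂n| + V²/R  →  V² − fR·V + fR·V_g = 0
With fR = 1.43×10⁻⁴ × 1475×10³ m = 211 m/s:
V = [fR − √((fR)² − 4 fR V_g)]/2 = [211 − √(211² − 4×211×22)]/2 = 25 m/s
Supergeostrophic (V > V_g = 22 m/s), as expected around a high.
Converting: 25 m/s × 3.6 = 90 km/h

90 km/h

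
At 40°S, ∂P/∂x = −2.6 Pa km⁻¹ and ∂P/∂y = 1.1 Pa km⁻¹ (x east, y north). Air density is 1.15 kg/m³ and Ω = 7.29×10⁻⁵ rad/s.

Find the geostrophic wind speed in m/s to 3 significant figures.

Coriolis parameter at 40°S:
f = 2Ω sin φ = 2 × 7.29×10⁻⁵ × sin 40° = 9.37×10⁻⁵ s⁻¹
In the Southern Hemisphere f is negative: f = −9.37×10⁻⁵ s⁻¹.
Component geostrophic relations (x east, y north):
u_g = −(1/(fρ)) ∂P/∂y,  v_g = (1/(fρ)) ∂P/∂x
u_g = −(1.1×10⁻³)/(−9.37×10⁻⁵ × 1.15) = 10.2 m/s;  v_g = (−2.6×10⁻³)/(−9.37×10⁻⁵ × 1.15) = 24.1 m/s
|V_g| = √(u_g² + v_g²) = 26.2 m/s

26.2 m/s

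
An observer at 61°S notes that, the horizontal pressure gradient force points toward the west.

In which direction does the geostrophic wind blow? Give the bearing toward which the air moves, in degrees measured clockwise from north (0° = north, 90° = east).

180°

The pressure-gradient force points toward the west (bearing 270°).
Geostrophic balance: in the Southern Hemisphere the Coriolis force deflects motion to the left, so the geostrophic wind blows 90° to the left of the pressure-gradient force (low pressure on the right).
Rotating 270° by 90° counterclockwise gives 180° — the wind blows toward the south.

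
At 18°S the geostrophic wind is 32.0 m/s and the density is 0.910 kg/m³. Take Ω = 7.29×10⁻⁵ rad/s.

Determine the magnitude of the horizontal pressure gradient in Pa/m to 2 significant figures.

1.3×10⁻³ Pa/m

Coriolis parameter at 18°S:
f = 2Ω sin φ = 2 × 7.29×10⁻⁵ × sin 18° = 4.51×10⁻⁵ s⁻¹
Geostrophic balance rearranged: |∂P/∂n| = f ρ V_g
|∂P/∂n| = 4.51×10⁻⁵ × 0.910 × 32.0 = 1.31×10⁻³ Pa/m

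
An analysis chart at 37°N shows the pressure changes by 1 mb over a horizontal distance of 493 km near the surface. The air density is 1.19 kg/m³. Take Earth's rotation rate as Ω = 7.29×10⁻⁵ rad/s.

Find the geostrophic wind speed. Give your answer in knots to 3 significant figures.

3.78 knots

Coriolis parameter at 37°N:
f = 2Ω sin φ = 2 × 7.29×10⁻⁵ × sin 37° = 8.77×10⁻⁵ s⁻¹
Pressure gradient: |∂P/∂n| = 100 Pa / 493000 m = 2.03×10⁻⁴ Pa/m
Geostrophic balance (pressure-gradient force = Coriolis force):
V_g = (1/(fρ)) |∂P/∂n| = 2.03×10⁻⁴ / (8.77×10⁻⁵ × 1.19) = 1.94 m/s
Converting: 1.94 m/s × 1.944 = 3.78 knots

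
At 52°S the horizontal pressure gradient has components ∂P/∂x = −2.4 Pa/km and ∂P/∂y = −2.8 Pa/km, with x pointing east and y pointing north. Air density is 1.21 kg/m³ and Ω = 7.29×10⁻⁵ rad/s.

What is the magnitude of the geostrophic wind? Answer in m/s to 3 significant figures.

26.5 m/s

Coriolis parameter at 52°S:
f = 2Ω sin φ = 2 × 7.29×10⁻⁵ × sin 52° = 1.15×10⁻⁴ s⁻¹
In the Southern Hemisphere f is negative: f = −1.15×10⁻⁴ s⁻¹.
Component geostrophic relations (x east, y north):
u_g = −(1/(fρ)) ∂P/∂y,  v_g = (1/(fρ)) ∂P/∂x
u_g = −(−2.8×10⁻³)/(−1.15×10⁻⁴ × 1.21) = −20.1 m/s;  v_g = (−2.4×10⁻³)/(−1.15×10⁻⁴ × 1.21) = 17.3 m/s
|V_g| = √(u_g² + v_g²) = 26.5 m/s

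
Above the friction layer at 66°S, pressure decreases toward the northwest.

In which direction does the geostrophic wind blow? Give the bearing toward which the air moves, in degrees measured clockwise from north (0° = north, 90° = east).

The pressure-gradient force points toward the northwest (bearing 315°).
Geostrophic balance: in the Southern Hemisphere the Coriolis force deflects motion to the left, so the geostrophic wind blows 90° to the left of the pressure-gradient force (low pressure on the right).
Rotating 315° by 90° counterclockwise gives 225° — the wind blows toward the southwest.

225°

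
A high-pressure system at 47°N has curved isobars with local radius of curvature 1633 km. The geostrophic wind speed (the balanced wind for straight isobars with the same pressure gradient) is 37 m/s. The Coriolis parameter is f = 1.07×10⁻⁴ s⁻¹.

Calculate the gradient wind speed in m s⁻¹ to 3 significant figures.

53.2 m s⁻¹

Around a high, pressure-gradient force acts outward with centrifugal, so Coriolis balances both:
fV = (1/ρ)|∂P/∂n| + V²/R  →  V² − fR·V + fR·V_g = 0
With fR = 1.07×10⁻⁴ × 1633×10³ m = 175 m/s:
V = [fR − √((fR)² − 4 fR V_g)]/2 = [175 − √(175² − 4×175×37)]/2 = 53.2 m/s
Supergeostrophic (V > V_g = 37 m/s), as expected around a high.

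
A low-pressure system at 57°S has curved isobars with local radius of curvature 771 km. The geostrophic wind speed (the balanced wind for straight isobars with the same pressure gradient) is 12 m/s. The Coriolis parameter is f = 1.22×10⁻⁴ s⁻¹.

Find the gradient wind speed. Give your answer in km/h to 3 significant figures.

38.8 km/h

Around a low, centrifugal force acts outward with Coriolis, so pressure-gradient force balances both:
(1/ρ)|∂P/∂n| = fV + V²/R  →  V² + fR·V − fR·V_g = 0
With fR = 1.22×10⁻⁴ × 771×10³ m = 94.1 m/s:
V = [−fR + √((fR)² + 4 fR V_g)]/2 = [−94.1 + √(94.1² + 4×94.1×12)]/2 = 10.8 m/s
Subgeostrophic (V < V_g = 12 m/s), as expected around a low.
Converting: 10.8 m/s × 3.6 = 38.8 km/h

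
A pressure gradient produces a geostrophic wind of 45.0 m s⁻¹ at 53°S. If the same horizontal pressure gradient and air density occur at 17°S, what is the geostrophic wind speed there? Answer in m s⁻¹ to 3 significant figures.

With the same pressure gradient and density, V_g ∝ 1/f ∝ 1/sin φ.
V₂ = V₁ · sin φ₁ / sin φ₂ = 45.0 × sin 53° / sin 17°
V₂ = 45.0 × 0.7986/0.2924 = 123 m s⁻¹

123 m s⁻¹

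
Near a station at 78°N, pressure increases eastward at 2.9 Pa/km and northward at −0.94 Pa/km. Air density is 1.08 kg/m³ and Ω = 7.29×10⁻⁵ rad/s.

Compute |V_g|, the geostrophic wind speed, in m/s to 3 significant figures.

Coriolis parameter at 78°N:
f = 2Ω sin φ = 2 × 7.29×10⁻⁵ × sin 78° = 1.43×10⁻⁴ s⁻¹
Component geostrophic relations (x east, y north):
u_g = −(1/(fρ)) ∂P/∂y,  v_g = (1/(fρ)) ∂P/∂x
u_g = −(−0.94×10⁻³)/(1.43×10⁻⁴ × 1.08) = 6.10 m/s;  v_g = (2.9×10⁻³)/(1.43×10⁻⁴ × 1.08) = 18.8 m/s
|V_g| = √(u_g² + v_g²) = 19.8 m/s

19.8 m/s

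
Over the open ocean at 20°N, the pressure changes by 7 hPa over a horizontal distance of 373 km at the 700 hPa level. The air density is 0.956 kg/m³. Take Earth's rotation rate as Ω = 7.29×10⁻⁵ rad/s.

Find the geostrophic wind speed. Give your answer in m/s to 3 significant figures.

Coriolis parameter at 20°N:
f = 2Ω sin φ = 2 × 7.29×10⁻⁵ × sin 20° = 4.99×10⁻⁵ s⁻¹
Pressure gradient: |∂P/∂n| = 700 Pa / 373000 m = 1.88×10⁻³ Pa/m
Geostrophic balance (pressure-gradient force = Coriolis force):
V_g = (1/(fρ)) |∂P/∂n| = 1.88×10⁻³ / (4.99×10⁻⁵ × 0.956) = 39.4 m/s

39.4 m/s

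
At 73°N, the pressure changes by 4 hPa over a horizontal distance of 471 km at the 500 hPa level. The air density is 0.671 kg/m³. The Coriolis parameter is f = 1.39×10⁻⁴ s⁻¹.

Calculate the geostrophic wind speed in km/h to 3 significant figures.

32.8 km/h

Pressure gradient: |∂P/∂n| = 400 Pa / 471000 m = 8.49×10⁻⁴ Pa/m
Geostrophic balance (pressure-gradient force = Coriolis force):
V_g = (1/(fρ)) |∂P/∂n| = 8.49×10⁻⁴ / (1.39×10⁻⁴ × 0.671) = 9.11 m/s
Converting: 9.11 m/s × 3.6 = 32.8 km/h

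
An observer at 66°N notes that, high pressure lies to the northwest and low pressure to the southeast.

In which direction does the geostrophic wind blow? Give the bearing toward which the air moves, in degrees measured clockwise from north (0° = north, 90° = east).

225°

The pressure-gradient force points toward the southeast (bearing 135°).
Geostrophic balance: in the Northern Hemisphere the Coriolis force deflects motion to the right, so the geostrophic wind blows 90° to the right of the pressure-gradient force (low pressure on the left).
Rotating 135° by 90° clockwise gives 225° — the wind blows toward the southwest.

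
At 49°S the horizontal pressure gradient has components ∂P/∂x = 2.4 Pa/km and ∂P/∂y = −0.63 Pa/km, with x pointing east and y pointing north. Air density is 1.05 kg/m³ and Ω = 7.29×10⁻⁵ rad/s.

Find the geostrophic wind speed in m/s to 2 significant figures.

Coriolis parameter at 49°S:
f = 2Ω sin φ = 2 × 7.29×10⁻⁵ × sin 49° = 1.10×10⁻⁴ s⁻¹
In the Southern Hemisphere f is negative: f = −1.10×10⁻⁴ s⁻¹.
Component geostrophic relations (x east, y north):
u_g = −(1/(fρ)) ∂P/∂y,  v_g = (1/(fρ)) ∂P/∂x
u_g = −(−0.63×10⁻³)/(−1.10×10⁻⁴ × 1.05) = −5.45 m/s;  v_g = (2.4×10⁻³)/(−1.10×10⁻⁴ × 1.05) = −20.8 m/s
|V_g| = √(u_g² + v_g²) = 21.5 m/s

21 m/s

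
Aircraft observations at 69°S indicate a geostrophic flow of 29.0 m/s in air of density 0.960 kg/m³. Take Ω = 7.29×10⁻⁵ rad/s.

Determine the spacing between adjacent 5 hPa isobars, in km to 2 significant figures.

Coriolis parameter at 69°S:
f = 2Ω sin φ = 2 × 7.29×10⁻⁵ × sin 69° = 1.36×10⁻⁴ s⁻¹
Geostrophic balance rearranged: |∂P/∂n| = f ρ V_g
|∂P/∂n| = 1.36×10⁻⁴ × 0.960 × 29.0 = 3.79×10⁻³ Pa/m
Isobar spacing: Δn = ΔP/|∂P/∂n| = 500 Pa / 3.79×10⁻³ Pa/m = 131945 m ≈ 130 km

130 km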